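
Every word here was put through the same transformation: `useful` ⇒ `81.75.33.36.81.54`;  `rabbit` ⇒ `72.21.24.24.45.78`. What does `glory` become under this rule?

u(#21)→81 and s(#19)→75: differences scale by 3, so n = 3·pos + 18. With a=1..z=26, the number is 3·pos + 18.
Applying it to glory: g=7→39, l=12→54, o=15→63, r=18→72, y=25→93.

39.54.63.72.93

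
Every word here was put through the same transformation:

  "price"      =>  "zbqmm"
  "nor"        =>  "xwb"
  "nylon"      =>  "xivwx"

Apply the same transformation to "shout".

crwcd

The shift depends on letter class: consonant p→z is +10, but vowel i→q is +8. Vowels shift forward by 8 and consonants shift forward by 10.
On shout: s(cons)+10=c, h(cons)+10=r, o(vowel)+8=w, u(vowel)+8=c, t(cons)+10=d.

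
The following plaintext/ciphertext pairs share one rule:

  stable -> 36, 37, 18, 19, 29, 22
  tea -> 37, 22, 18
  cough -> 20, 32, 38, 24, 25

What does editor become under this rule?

22, 21, 26, 37, 32, 35

s is letter #19 and maps to 36: an offset of 17. Letters become their 1-based position plus 17 (so a→18, b→19, …).
Applying it to editor: e=5→22, d=4→21, i=9→26, t=20→37, o=15→32, r=18→35.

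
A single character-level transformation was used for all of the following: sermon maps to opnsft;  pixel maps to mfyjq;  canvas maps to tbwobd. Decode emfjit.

Read the word backwards and shift each letter +1.
Undoing it on emfjit: shift back: e−1=d, m−1=l, f−1=e, j−1=i, i−1=h, t−1=s → dleihs; then reverse → shield.

shield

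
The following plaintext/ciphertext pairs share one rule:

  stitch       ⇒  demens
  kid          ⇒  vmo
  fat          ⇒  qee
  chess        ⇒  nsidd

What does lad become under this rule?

weo

The shift depends on letter class: consonant s→d is +11, but vowel i→m is +4. Vowels shift forward by 4 and consonants shift forward by 11.
On lad: l(cons)+11=w, a(vowel)+4=e, d(cons)+11=o.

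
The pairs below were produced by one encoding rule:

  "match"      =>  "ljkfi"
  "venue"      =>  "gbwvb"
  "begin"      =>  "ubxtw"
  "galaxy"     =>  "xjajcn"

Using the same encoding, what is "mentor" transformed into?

lbwkho

Each letter's alphabet position (a=0..z=25) is mapped through 11·x+9 mod 26 — an affine cipher.
For mentor: m(12)→11·12+9≡11=l; e(4)→11·4+9≡1=b; n(13)→11·13+9≡22=w; t(19)→11·19+9≡10=k; o(14)→11·14+9≡7=h; r(17)→11·17+9≡14=o (all mod 26).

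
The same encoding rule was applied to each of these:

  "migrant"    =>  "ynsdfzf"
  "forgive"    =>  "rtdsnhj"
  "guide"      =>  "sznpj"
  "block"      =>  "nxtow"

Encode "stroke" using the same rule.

efdtwj

Two shifts are in play — +5 for a/e/i/o/u, +12 for every other letter.
On stroke: s(cons)+12=e, t(cons)+12=f, r(cons)+12=d, o(vowel)+5=t, k(cons)+12=w, e(vowel)+5=j.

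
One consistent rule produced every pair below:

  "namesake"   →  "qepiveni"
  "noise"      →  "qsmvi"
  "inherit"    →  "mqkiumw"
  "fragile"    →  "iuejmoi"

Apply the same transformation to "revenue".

Two shifts are in play — +4 for a/e/i/o/u, +3 for every other letter.
Applying it to revenue: r(cons)+3=u, e(vowel)+4=i, v(cons)+3=y, e(vowel)+4=i, n(cons)+3=q, u(vowel)+4=y, e(vowel)+4=i.

uiyiqyi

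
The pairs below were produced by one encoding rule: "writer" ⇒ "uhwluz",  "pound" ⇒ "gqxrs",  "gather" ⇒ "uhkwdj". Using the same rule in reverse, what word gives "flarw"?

toxic

Two steps: reverse the string, then apply a Caesar shift of +3.
Undoing it on flarw: shift back: f−3=c, l−3=i, a−3=x, r−3=o, w−3=t → cixot; then reverse → toxic.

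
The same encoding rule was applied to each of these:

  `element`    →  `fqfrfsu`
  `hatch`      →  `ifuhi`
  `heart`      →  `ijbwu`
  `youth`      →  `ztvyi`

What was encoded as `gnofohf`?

finance

Shifts by position in element: pos 0: e→f (+1), pos 1: l→q (+5), pos 2: e→f (+1), pos 3: m→r (+5) — repeating every 2. The shifts repeat in a cycle of length 2: positions 0,1,… shift by +1, +5, then the pattern repeats.
Decoding gnofohf: g−1=f, n−5=i, o−1=n, f−5=a, o−1=n, h−5=c, f−1=e.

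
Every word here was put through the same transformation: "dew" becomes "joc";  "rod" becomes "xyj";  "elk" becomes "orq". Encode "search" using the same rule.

The shift depends on letter class: consonant d→j is +6, but vowel e→o is +10. Two shifts are in play — +10 for a/e/i/o/u, +6 for every other letter.
Applying it to search: s(cons)+6=y, e(vowel)+10=o, a(vowel)+10=k, r(cons)+6=x, c(cons)+6=i, h(cons)+6=n.

yokxin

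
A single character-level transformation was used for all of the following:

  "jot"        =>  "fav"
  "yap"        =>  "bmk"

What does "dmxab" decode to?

The output letters match the input read backwards, each shifted +12: jot reversed is toj. Read the word backwards and shift each letter +12.
Undoing it on dmxab: shift back: d−12=r, m−12=a, x−12=l, a−12=o, b−12=p → ralop; then reverse → polar.

polar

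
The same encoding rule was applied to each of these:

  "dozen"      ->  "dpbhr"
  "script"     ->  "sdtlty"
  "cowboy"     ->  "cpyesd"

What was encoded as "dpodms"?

In dozen: d→d is +0, o→p is +1, z→b is +2, e→h is +3 — the shift increases by 1 each position. Each letter shifts forward by its position index (0, 1, 2, …) — the shift grows by one for each successive letter.
Decoding dpodms: d−0=d, p−1=o, o−2=m, d−3=a, m−4=i, s−5=n.

domain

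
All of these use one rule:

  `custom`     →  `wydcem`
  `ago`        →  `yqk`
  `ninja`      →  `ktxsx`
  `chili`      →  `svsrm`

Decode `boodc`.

steer

The output letters match the input read backwards, each shifted +10: custom reversed is motsuc. Two steps: reverse the string, then apply a Caesar shift of +10.
Undoing it on boodc: shift back: b−10=r, o−10=e, o−10=e, d−10=t, c−10=s → reets; then reverse → steer.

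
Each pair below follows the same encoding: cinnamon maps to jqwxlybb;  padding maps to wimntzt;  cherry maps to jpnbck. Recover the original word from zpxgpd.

shower

The shift increases by 1 at each position, starting from +7: 7, 8, 9, ….
Reversing it on zpxgpd: z−7=s, p−8=h, x−9=o, g−10=w, p−11=e, d−12=r.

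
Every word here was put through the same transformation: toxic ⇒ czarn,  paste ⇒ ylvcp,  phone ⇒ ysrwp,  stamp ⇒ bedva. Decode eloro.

A repeating key of period 3 is used — shifts +9, +11, +3 over and over.
Reversing it on eloro: e−9=v, l−11=a, o−3=l, r−9=i, o−11=d.

valid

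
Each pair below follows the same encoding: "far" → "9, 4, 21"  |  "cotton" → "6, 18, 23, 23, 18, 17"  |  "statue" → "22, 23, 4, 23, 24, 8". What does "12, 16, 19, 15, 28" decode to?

Each letter is replaced by its alphabet position (a=1..z=26) + 3.
Undoing it on 12, 16, 19, 15, 28: 12→(12−3)÷1=9=i, 16→(16−3)÷1=13=m, 19→(19−3)÷1=16=p, 15→(15−3)÷1=12=l, 28→(28−3)÷1=25=y.

imply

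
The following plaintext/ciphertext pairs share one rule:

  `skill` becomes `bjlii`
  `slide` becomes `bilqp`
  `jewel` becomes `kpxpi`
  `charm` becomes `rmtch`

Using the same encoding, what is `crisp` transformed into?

rclbe

s(18)→b(1) and k(10)→j(9) fit y≡25x+19 (mod 26); the inverse of 25 mod 26 is 25. Treating letters as 0–25, the rule is x ↦ 25x + 19 (mod 26).
For crisp: c(2)→25·2+19≡17=r; r(17)→25·17+19≡2=c; i(8)→25·8+19≡11=l; s(18)→25·18+19≡1=b; p(15)→25·15+19≡4=e (all mod 26).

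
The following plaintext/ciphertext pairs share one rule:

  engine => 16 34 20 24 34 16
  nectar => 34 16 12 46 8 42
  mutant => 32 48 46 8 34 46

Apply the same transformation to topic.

e(#5)→16 and n(#14)→34: differences scale by 2, so n = 2·pos + 6. Each letter becomes 2×(its alphabet position, a=1..z=26) + 6.
Applying it to topic: t=20→46, o=15→36, p=16→38, i=9→24, c=3→12.

46 36 38 24 12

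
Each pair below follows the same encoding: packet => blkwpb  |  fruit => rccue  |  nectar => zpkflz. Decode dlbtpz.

rather

Shifts by position in packet: pos 0: p→b (+12), pos 1: a→l (+11), pos 2: c→k (+8), pos 3: k→w (+12), pos 4: e→p (+11), pos 5: t→b (+8) — repeating every 3. The shifts repeat in a cycle of length 3: positions 0,1,… shift by +12, +11, +8, then the pattern repeats.
Undoing it on dlbtpz: d−12=r, l−11=a, b−8=t, t−12=h, p−11=e, z−8=r.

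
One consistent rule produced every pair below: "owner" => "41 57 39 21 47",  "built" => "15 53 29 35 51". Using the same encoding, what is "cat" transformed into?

17 13 51

o(#15)→41 and w(#23)→57: differences scale by 2, so n = 2·pos + 11. The formula is n = 2×(alphabet index, a=1) + 11.
For cat: c=3→17, a=1→13, t=20→51.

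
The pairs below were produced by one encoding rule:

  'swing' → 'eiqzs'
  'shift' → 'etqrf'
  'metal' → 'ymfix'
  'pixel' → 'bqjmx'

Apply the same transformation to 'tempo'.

The shift depends on letter class: consonant s→e is +12, but vowel i→q is +8. Vowels shift forward by 8 and consonants shift forward by 12.
Applying it to tempo: t(cons)+12=f, e(vowel)+8=m, m(cons)+12=y, p(cons)+12=b, o(vowel)+8=w.

fmybw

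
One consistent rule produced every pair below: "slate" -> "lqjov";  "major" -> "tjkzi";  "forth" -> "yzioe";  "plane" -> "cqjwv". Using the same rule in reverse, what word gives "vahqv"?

s(18)→l(11) and l(11)→q(16) fit y≡3x+9 (mod 26); the inverse of 3 mod 26 is 9. Each letter's alphabet position (a=0..z=25) is mapped through 3·x+9 mod 26 — an affine cipher.
Undoing it on vahqv: v(21)→9·(21−9)≡4=e; a(0)→9·(0−9)≡23=x; h(7)→9·(7−9)≡8=i; q(16)→9·(16−9)≡11=l; v(21)→9·(21−9)≡4=e (all mod 26).

exile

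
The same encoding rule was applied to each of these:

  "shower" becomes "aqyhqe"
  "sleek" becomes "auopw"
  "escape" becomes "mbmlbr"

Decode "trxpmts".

lineage

Each letter shifts forward by (position + 8), i.e. 8, 9, 10, … — the shift grows by one for each successive letter.
Reversing it on trxpmts: t−8=l, r−9=i, x−10=n, p−11=e, m−12=a, t−13=g, s−14=e.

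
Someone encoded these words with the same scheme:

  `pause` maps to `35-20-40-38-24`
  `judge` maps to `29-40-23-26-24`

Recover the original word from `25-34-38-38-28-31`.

fossil

p is letter #16 and maps to 35: an offset of 19. The number is (letter's place in the alphabet, a=1) + 19.
Decoding 25-34-38-38-28-31: 25→(25−19)÷1=6=f, 34→(34−19)÷1=15=o, 38→(38−19)÷1=19=s, 38→(38−19)÷1=19=s, 28→(28−19)÷1=9=i, 31→(31−19)÷1=12=l.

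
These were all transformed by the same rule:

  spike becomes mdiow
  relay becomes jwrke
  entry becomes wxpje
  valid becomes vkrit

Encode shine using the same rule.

s(18)→m(12) and p(15)→d(3) fit y≡3x+10 (mod 26); the inverse of 3 mod 26 is 9. Treating letters as 0–25, the rule is x ↦ 3x + 10 (mod 26).
On shine: s(18)→3·18+10≡12=m; h(7)→3·7+10≡5=f; i(8)→3·8+10≡8=i; n(13)→3·13+10≡23=x; e(4)→3·4+10≡22=w (all mod 26).

mfixw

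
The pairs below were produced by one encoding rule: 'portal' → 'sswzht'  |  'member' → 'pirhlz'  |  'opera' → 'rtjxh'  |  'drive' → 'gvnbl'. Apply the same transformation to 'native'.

In portal: p→s is +3, o→s is +4, r→w is +5, t→z is +6 — the shift increases by 1 each position. Letter i (0-indexed) is shifted by i+3, so successive shifts are 3, 4, 5, ….
For native: n+3=q, a+4=e, t+5=y, i+6=o, v+7=c, e+8=m.

qeyocm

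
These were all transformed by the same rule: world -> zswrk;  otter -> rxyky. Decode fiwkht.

cereal

In world: w→z is +3, o→s is +4, r→w is +5, l→r is +6 — the shift increases by 1 each position. Letter i (0-indexed) is shifted by i+3, so successive shifts are 3, 4, 5, ….
Reversing it on fiwkht: f−3=c, i−4=e, w−5=r, k−6=e, h−7=a, t−8=l.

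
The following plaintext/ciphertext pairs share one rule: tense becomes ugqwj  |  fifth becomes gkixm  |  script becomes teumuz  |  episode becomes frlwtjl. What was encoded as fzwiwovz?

In tense: t→u is +1, e→g is +2, n→q is +3, s→w is +4 — the shift increases by 1 each position. The shift increases by 1 at each position, starting from +1: 1, 2, 3, ….
Decoding fzwiwovz: f−1=e, z−2=x, w−3=t, i−4=e, w−5=r, o−6=i, v−7=o, z−8=r.

exterior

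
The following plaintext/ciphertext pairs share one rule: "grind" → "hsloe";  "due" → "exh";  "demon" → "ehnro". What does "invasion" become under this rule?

lowdtlro

The shift depends on letter class: consonant g→h is +1, but vowel i→l is +3. Vowels shift forward by 3 and consonants shift forward by 1.
Applying it to invasion: i(vowel)+3=l, n(cons)+1=o, v(cons)+1=w, a(vowel)+3=d, s(cons)+1=t, i(vowel)+3=l, o(vowel)+3=r, n(cons)+1=o.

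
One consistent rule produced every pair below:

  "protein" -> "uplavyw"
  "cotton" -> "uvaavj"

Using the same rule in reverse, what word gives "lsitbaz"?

The output letters match the input read backwards, each shifted +7: protein reversed is nietorp. Two steps: reverse the string, then apply a Caesar shift of +7.
Reversing it on lsitbaz: shift back: l−7=e, s−7=l, i−7=b, t−7=m, b−7=u, a−7=t, z−7=s → elbmuts; then reverse → stumble.

stumble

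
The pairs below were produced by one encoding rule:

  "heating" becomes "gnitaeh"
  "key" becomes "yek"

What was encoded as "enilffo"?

The output letters match the input read backwards: heating reversed is gnitaeh. The word is simply reversed.
Reversing it on enilffo: then reverse → offline.

offline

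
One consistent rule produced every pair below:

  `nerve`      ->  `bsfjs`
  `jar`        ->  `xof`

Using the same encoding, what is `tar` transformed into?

Each letter is shifted forward by 14 in the alphabet (a Caesar shift of +14).
Applying it to tar: t+14=h, a+14=o, r+14=f.

hof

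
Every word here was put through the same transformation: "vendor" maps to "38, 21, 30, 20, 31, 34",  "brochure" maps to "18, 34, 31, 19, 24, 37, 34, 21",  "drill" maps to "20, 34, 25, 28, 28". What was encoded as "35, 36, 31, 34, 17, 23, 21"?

storage

v is letter #22 and maps to 38: an offset of 16. Each letter is replaced by its alphabet position (a=1..z=26) + 16.
Reversing it on 35, 36, 31, 34, 17, 23, 21: 35→(35−16)÷1=19=s, 36→(36−16)÷1=20=t, 31→(31−16)÷1=15=o, 34→(34−16)÷1=18=r, 17→(17−16)÷1=1=a, 23→(23−16)÷1=7=g, 21→(21−16)÷1=5=e.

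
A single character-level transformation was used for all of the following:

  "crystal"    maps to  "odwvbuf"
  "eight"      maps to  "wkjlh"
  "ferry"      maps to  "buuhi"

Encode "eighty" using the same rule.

The output letters match the input read backwards, each shifted +3: crystal reversed is latsyrc. Two steps: reverse the string, then apply a Caesar shift of +3.
On eighty: reverse → ythgie; then shift: y+3=b, t+3=w, h+3=k, g+3=j, i+3=l, e+3=h.

bwkjlh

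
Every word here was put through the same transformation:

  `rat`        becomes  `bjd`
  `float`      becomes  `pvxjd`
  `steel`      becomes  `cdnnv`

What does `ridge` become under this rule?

brnqn

The rule splits by letter class: vowels +9, consonants +10.
Applying it to ridge: r(cons)+10=b, i(vowel)+9=r, d(cons)+10=n, g(cons)+10=q, e(vowel)+9=n.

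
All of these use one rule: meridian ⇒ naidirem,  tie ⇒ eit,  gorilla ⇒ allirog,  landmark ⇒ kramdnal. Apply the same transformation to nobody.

The output letters match the input read backwards: meridian reversed is naidirem. The word is simply reversed.
On nobody: reverse → ydobon.

ydobon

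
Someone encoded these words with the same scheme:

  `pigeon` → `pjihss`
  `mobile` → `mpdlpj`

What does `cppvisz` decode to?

consent

In pigeon: p→p is +0, i→j is +1, g→i is +2, e→h is +3 — the shift increases by 1 each position. Letter i (0-indexed) is shifted by i+0, so successive shifts are 0, 1, 2, ….
Decoding cppvisz: c−0=c, p−1=o, p−2=n, v−3=s, i−4=e, s−5=n, z−6=t.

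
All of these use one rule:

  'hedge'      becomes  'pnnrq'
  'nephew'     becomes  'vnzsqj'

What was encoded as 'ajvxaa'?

salmon

The shift increases by 1 at each position, starting from +8: 8, 9, 10, ….
Reversing it on ajvxaa: a−8=s, j−9=a, v−10=l, x−11=m, a−12=o, a−13=n.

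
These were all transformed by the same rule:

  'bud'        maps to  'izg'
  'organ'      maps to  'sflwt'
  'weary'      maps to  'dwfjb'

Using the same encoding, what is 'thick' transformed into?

The output letters match the input read backwards, each shifted +5: bud reversed is dub. Read the word backwards and shift each letter +5.
On thick: reverse → kciht; then shift: k+5=p, c+5=h, i+5=n, h+5=m, t+5=y.

phnmy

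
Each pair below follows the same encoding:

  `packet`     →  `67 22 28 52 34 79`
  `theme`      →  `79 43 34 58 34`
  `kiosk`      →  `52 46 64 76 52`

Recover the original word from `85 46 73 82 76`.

virus

p(#16)→67 and a(#1)→22: differences scale by 3, so n = 3·pos + 19. The formula is n = 3×(alphabet index, a=1) + 19.
Undoing it on 85 46 73 82 76: 85→(85−19)÷3=22=v, 46→(46−19)÷3=9=i, 73→(73−19)÷3=18=r, 82→(82−19)÷3=21=u, 76→(76−19)÷3=19=s.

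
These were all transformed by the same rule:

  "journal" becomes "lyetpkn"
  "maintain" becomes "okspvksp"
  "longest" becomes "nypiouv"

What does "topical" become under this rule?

The shift depends on letter class: consonant j→l is +2, but vowel o→y is +10. Vowels shift forward by 10 and consonants shift forward by 2.
Applying it to topical: t(cons)+2=v, o(vowel)+10=y, p(cons)+2=r, i(vowel)+10=s, c(cons)+2=e, a(vowel)+10=k, l(cons)+2=n.

vyrsekn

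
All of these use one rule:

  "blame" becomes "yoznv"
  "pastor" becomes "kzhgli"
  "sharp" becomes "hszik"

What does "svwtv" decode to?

hedge

Each pair mirrors across the alphabet (b↔y, l↔o, a↔z): positions sum to 25. This is the alphabet-reversal cipher (Atbash): a becomes z, b becomes y, etc.
Decoding svwtv: s↔h, v↔e, w↔d, t↔g, v↔e.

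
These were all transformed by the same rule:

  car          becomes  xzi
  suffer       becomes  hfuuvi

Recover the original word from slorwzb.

Each pair mirrors across the alphabet (c↔x, a↔z, r↔i): positions sum to 25. Letters are reflected about the middle of the alphabet (position → 25−position): Atbash.
Decoding slorwzb: s↔h, l↔o, o↔l, r↔i, w↔d, z↔a, b↔y.

holiday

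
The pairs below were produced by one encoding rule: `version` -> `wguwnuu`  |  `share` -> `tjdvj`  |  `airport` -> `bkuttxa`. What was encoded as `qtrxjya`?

The shift increases by 1 at each position, starting from +1: 1, 2, 3, ….
Reversing it on qtrxjya: q−1=p, t−2=r, r−3=o, x−4=t, j−5=e, y−6=s, a−7=t.

protest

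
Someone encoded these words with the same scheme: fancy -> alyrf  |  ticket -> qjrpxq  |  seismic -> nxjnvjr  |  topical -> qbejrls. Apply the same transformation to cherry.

f(5)→a(0) and a(0)→l(11) fit y≡3x+11 (mod 26); the inverse of 3 mod 26 is 9. Each letter's alphabet position (a=0..z=25) is mapped through 3·x+11 mod 26 — an affine cipher.
Applying it to cherry: c(2)→3·2+11≡17=r; h(7)→3·7+11≡6=g; e(4)→3·4+11≡23=x; r(17)→3·17+11≡10=k; r(17)→3·17+11≡10=k; y(24)→3·24+11≡5=f (all mod 26).

rgxkkf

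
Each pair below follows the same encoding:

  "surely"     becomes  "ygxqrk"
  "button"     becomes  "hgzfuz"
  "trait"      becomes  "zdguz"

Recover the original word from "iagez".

coast

Shifts by position in surely: pos 0: s→y (+6), pos 1: u→g (+12), pos 2: r→x (+6), pos 3: e→q (+12) — repeating every 2. The shifts repeat in a cycle of length 2: positions 0,1,… shift by +6, +12, then the pattern repeats.
Decoding iagez: i−6=c, a−12=o, g−6=a, e−12=s, z−6=t.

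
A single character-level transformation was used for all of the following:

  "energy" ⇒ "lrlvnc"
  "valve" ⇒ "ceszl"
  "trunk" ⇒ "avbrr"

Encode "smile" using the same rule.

Shifts by position in energy: pos 0: e→l (+7), pos 1: n→r (+4), pos 2: e→l (+7), pos 3: r→v (+4) — repeating every 2. The shifts repeat in a cycle of length 2: positions 0,1,… shift by +7, +4, then the pattern repeats.
For smile: s+7=z, m+4=q, i+7=p, l+4=p, e+7=l.

zqppl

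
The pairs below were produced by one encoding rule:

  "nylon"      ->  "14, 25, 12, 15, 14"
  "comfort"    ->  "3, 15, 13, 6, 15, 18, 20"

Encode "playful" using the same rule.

n is letter #14 and maps to 14: an offset of 0. Letters become their 1-indexed alphabet positions: a=1 … z=26.
On playful: p=16→16, l=12→12, a=1→1, y=25→25, f=6→6, u=21→21, l=12→12.

16, 12, 1, 25, 6, 21, 12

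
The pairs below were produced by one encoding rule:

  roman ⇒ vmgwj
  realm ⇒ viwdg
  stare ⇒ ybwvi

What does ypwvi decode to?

spare

Each letter's alphabet position (a=0..z=25) is mapped through 3·x+22 mod 26 — an affine cipher.
Undoing it on ypwvi: y(24)→9·(24−22)≡18=s; p(15)→9·(15−22)≡15=p; w(22)→9·(22−22)≡0=a; v(21)→9·(21−22)≡17=r; i(8)→9·(8−22)≡4=e (all mod 26).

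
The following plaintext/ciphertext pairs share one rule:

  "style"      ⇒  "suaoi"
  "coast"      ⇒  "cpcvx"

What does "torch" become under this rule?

In style: s→s is +0, t→u is +1, y→a is +2, l→o is +3 — the shift increases by 1 each position. The shift increases by 1 at each position, starting from +0: 0, 1, 2, ….
On torch: t+0=t, o+1=p, r+2=t, c+3=f, h+4=l.

tptfl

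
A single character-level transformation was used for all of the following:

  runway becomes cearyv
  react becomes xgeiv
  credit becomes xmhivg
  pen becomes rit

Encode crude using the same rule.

Read the word backwards and shift each letter +4.
Applying it to crude: reverse → edurc; then shift: e+4=i, d+4=h, u+4=y, r+4=v, c+4=g.

ihyvg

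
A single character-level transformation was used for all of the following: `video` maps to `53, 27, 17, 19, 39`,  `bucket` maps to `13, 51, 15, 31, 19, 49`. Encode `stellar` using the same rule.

v(#22)→53 and i(#9)→27: differences scale by 2, so n = 2·pos + 9. Each letter becomes 2×(its alphabet position, a=1..z=26) + 9.
Applying it to stellar: s=19→47, t=20→49, e=5→19, l=12→33, l=12→33, a=1→11, r=18→45.

47, 49, 19, 33, 33, 11, 45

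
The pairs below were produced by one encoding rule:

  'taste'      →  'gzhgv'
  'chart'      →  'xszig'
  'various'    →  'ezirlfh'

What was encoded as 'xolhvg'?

closet

This is the alphabet-reversal cipher (Atbash): a becomes z, b becomes y, etc.
Decoding xolhvg: x↔c, o↔l, l↔o, h↔s, v↔e, g↔t.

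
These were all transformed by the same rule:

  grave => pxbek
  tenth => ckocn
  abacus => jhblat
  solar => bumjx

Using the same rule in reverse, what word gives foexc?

widow

Shifts by position in grave: pos 0: g→p (+9), pos 1: r→x (+6), pos 2: a→b (+1), pos 3: v→e (+9), pos 4: e→k (+6) — repeating every 3. A repeating key of period 3 is used — shifts +9, +6, +1 over and over.
Undoing it on foexc: f−9=w, o−6=i, e−1=d, x−9=o, c−6=w.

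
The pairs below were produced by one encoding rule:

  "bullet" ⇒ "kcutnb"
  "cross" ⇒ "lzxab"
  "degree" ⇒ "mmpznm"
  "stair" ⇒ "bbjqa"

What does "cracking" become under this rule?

Shifts by position in bullet: pos 0: b→k (+9), pos 1: u→c (+8), pos 2: l→u (+9), pos 3: l→t (+8) — repeating every 2. The shifts repeat in a cycle of length 2: positions 0,1,… shift by +9, +8, then the pattern repeats.
Applying it to cracking: c+9=l, r+8=z, a+9=j, c+8=k, k+9=t, i+8=q, n+9=w, g+8=o.

lzjktqwo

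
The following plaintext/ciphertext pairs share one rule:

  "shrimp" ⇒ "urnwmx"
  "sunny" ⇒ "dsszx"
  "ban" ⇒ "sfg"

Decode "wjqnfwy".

The output letters match the input read backwards, each shifted +5: shrimp reversed is pmirhs. Two steps: reverse the string, then apply a Caesar shift of +5.
Decoding wjqnfwy: shift back: w−5=r, j−5=e, q−5=l, n−5=i, f−5=a, w−5=r, y−5=t → reliart; then reverse → trailer.

trailer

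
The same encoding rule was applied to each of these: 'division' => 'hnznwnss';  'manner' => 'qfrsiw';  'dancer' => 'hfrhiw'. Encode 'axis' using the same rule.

Shifts by position in division: pos 0: d→h (+4), pos 1: i→n (+5), pos 2: v→z (+4), pos 3: i→n (+5) — repeating every 2. A repeating key of period 2 is used — shifts +4, +5 over and over.
On axis: a+4=e, x+5=c, i+4=m, s+5=x.

ecmx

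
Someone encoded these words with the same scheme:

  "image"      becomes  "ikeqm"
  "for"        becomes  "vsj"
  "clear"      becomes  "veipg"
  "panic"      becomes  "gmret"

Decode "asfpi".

The word is reversed, then every letter is shifted forward by 4.
Undoing it on asfpi: shift back: a−4=w, s−4=o, f−4=b, p−4=l, i−4=e → woble; then reverse → elbow.

elbow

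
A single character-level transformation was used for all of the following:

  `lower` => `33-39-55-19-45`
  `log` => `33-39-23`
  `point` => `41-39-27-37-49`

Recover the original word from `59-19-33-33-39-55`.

yellow

l(#12)→33 and o(#15)→39: differences scale by 2, so n = 2·pos + 9. With a=1..z=26, the number is 2·pos + 9.
Undoing it on 59-19-33-33-39-55: 59→(59−9)÷2=25=y, 19→(19−9)÷2=5=e, 33→(33−9)÷2=12=l, 33→(33−9)÷2=12=l, 39→(39−9)÷2=15=o, 55→(55−9)÷2=23=w.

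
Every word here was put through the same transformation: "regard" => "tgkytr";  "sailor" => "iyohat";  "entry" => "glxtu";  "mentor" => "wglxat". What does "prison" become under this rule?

ptoial

r(17)→t(19) and e(4)→g(6) fit y≡15x+24 (mod 26); the inverse of 15 mod 26 is 7. Each letter's alphabet position (a=0..z=25) is mapped through 15·x+24 mod 26 — an affine cipher.
On prison: p(15)→15·15+24≡15=p; r(17)→15·17+24≡19=t; i(8)→15·8+24≡14=o; s(18)→15·18+24≡8=i; o(14)→15·14+24≡0=a; n(13)→15·13+24≡11=l (all mod 26).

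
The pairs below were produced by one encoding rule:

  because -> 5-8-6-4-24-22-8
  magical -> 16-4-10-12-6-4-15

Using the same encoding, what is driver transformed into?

7-21-12-25-8-21

b is letter #2 and maps to 5: an offset of 3. Each letter is replaced by its alphabet position (a=1..z=26) + 3.
For driver: d=4→7, r=18→21, i=9→12, v=22→25, e=5→8, r=18→21.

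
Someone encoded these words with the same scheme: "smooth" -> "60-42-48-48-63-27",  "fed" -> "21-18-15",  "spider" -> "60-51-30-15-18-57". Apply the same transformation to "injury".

s(#19)→60 and m(#13)→42: differences scale by 3, so n = 3·pos + 3. The formula is n = 3×(alphabet index, a=1) + 3.
For injury: i=9→30, n=14→45, j=10→33, u=21→66, r=18→57, y=25→78.

30-45-33-66-57-78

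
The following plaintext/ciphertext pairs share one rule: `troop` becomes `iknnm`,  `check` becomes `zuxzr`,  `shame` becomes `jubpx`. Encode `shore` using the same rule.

t(19)→i(8) and r(17)→k(10) fit y≡25x+1 (mod 26); the inverse of 25 mod 26 is 25. Treating letters as 0–25, the rule is x ↦ 25x + 1 (mod 26).
For shore: s(18)→25·18+1≡9=j; h(7)→25·7+1≡20=u; o(14)→25·14+1≡13=n; r(17)→25·17+1≡10=k; e(4)→25·4+1≡23=x (all mod 26).

junkx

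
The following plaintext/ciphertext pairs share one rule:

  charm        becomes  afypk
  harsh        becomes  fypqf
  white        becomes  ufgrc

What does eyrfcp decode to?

Compare letters: c→a is +24, h→f is +24, a→y is +24 — a constant shift. It's a constant shift of +24 (ROT24).
Reversing it on eyrfcp: e−24=g, y−24=a, r−24=t, f−24=h, c−24=e, p−24=r.

gather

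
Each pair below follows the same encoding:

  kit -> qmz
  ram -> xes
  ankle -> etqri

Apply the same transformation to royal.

xseer

The shift depends on letter class: consonant k→q is +6, but vowel i→m is +4. The rule splits by letter class: vowels +4, consonants +6.
For royal: r(cons)+6=x, o(vowel)+4=s, y(cons)+6=e, a(vowel)+4=e, l(cons)+6=r.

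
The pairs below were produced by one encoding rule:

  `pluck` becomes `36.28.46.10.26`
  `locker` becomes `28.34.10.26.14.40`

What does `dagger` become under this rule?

12.6.18.18.14.40

p(#16)→36 and l(#12)→28: differences scale by 2, so n = 2·pos + 4. Each letter becomes 2×(its alphabet position, a=1..z=26) + 4.
On dagger: d=4→12, a=1→6, g=7→18, g=7→18, e=5→14, r=18→40.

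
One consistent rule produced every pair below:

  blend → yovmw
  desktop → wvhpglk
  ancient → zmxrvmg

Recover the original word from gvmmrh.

Each pair mirrors across the alphabet (b↔y, l↔o, e↔v): positions sum to 25. Letters are reflected about the middle of the alphabet (position → 25−position): Atbash.
Undoing it on gvmmrh: g↔t, v↔e, m↔n, m↔n, r↔i, h↔s.

tennis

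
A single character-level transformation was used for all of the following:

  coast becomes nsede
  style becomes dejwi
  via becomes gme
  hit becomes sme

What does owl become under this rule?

shw

The rule splits by letter class: vowels +4, consonants +11.
On owl: o(vowel)+4=s, w(cons)+11=h, l(cons)+11=w.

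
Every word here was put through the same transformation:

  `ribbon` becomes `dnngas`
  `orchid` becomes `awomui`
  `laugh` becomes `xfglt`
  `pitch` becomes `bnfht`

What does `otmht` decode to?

coach

Shifts by position in ribbon: pos 0: r→d (+12), pos 1: i→n (+5), pos 2: b→n (+12), pos 3: b→g (+5) — repeating every 2. It's a Vigenère-style cipher with numeric key [12,5]: position i shifts by key[i mod 2].
Reversing it on otmht: o−12=c, t−5=o, m−12=a, h−5=c, t−12=h.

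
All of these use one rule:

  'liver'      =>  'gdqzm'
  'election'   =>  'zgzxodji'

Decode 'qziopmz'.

Compare letters: l→g is +21, i→d is +21, v→q is +21 — a constant shift. Each letter is shifted forward by 21 in the alphabet (a Caesar shift of +21).
Undoing it on qziopmz: q−21=v, z−21=e, i−21=n, o−21=t, p−21=u, m−21=r, z−21=e.

venture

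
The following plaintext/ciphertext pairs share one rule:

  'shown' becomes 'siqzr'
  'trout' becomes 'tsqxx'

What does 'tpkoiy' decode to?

toilet

The shift increases by 1 at each position, starting from +0: 0, 1, 2, ….
Reversing it on tpkoiy: t−0=t, p−1=o, k−2=i, o−3=l, i−4=e, y−5=t.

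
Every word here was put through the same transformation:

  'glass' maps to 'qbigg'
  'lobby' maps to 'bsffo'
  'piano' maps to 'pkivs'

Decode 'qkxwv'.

g(6)→q(16) and l(11)→b(1) fit y≡23x+8 (mod 26); the inverse of 23 mod 26 is 17. This is an affine cipher: with a=0,…,z=25, each position x becomes (23x+8) mod 26.
Reversing it on qkxwv: q(16)→17·(16−8)≡6=g; k(10)→17·(10−8)≡8=i; x(23)→17·(23−8)≡21=v; w(22)→17·(22−8)≡4=e; v(21)→17·(21−8)≡13=n (all mod 26).

given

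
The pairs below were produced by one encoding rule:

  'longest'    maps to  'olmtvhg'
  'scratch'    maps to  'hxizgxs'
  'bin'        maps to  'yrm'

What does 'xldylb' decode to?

Each letter is replaced by its mirror in the alphabet: a↔z, b↔y, c↔x, and so on (the Atbash cipher).
Reversing it on xldylb: x↔c, l↔o, d↔w, y↔b, l↔o, b↔y.

cowboy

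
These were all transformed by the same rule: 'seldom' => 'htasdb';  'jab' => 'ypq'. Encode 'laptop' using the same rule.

apeide

Compare letters: s→h is +15, e→t is +15, l→a is +15 — a constant shift. Each letter is shifted forward by 15 in the alphabet (a Caesar shift of +15).
On laptop: l+15=a, a+15=p, p+15=e, t+15=i, o+15=d, p+15=e.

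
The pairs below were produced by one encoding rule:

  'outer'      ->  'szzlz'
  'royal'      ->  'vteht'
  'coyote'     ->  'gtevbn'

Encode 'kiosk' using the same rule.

In outer: o→s is +4, u→z is +5, t→z is +6, e→l is +7 — the shift increases by 1 each position. Letter i (0-indexed) is shifted by i+4, so successive shifts are 4, 5, 6, ….
Applying it to kiosk: k+4=o, i+5=n, o+6=u, s+7=z, k+8=s.

onuzs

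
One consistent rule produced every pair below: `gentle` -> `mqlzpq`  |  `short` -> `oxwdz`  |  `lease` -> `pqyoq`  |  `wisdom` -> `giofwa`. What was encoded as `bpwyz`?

float

g(6)→m(12) and e(4)→q(16) fit y≡11x+24 (mod 26); the inverse of 11 mod 26 is 19. Each letter's alphabet position (a=0..z=25) is mapped through 11·x+24 mod 26 — an affine cipher.
Undoing it on bpwyz: b(1)→19·(1−24)≡5=f; p(15)→19·(15−24)≡11=l; w(22)→19·(22−24)≡14=o; y(24)→19·(24−24)≡0=a; z(25)→19·(25−24)≡19=t (all mod 26).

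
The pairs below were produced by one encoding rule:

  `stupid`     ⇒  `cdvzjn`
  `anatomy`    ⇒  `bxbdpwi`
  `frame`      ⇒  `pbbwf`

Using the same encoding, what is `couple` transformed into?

The shift depends on letter class: consonant s→c is +10, but vowel u→v is +1. Two shifts are in play — +1 for a/e/i/o/u, +10 for every other letter.
On couple: c(cons)+10=m, o(vowel)+1=p, u(vowel)+1=v, p(cons)+10=z, l(cons)+10=v, e(vowel)+1=f.

mpvzvf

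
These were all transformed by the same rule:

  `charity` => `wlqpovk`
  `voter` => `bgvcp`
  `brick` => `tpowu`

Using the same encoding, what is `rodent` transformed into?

pgzcdv

c(2)→w(22) and h(7)→l(11) fit y≡3x+16 (mod 26); the inverse of 3 mod 26 is 9. Each letter's alphabet position (a=0..z=25) is mapped through 3·x+16 mod 26 — an affine cipher.
Applying it to rodent: r(17)→3·17+16≡15=p; o(14)→3·14+16≡6=g; d(3)→3·3+16≡25=z; e(4)→3·4+16≡2=c; n(13)→3·13+16≡3=d; t(19)→3·19+16≡21=v (all mod 26).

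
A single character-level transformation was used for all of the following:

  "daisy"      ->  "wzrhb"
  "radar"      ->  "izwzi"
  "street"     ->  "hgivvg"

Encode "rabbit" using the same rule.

Each pair mirrors across the alphabet (d↔w, a↔z, i↔r): positions sum to 25. This is the alphabet-reversal cipher (Atbash): a becomes z, b becomes y, etc.
For rabbit: r↔i, a↔z, b↔y, b↔y, i↔r, t↔g.

izyyrg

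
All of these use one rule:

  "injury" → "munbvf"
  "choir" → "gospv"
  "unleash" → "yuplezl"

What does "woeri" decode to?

shake

It's a Vigenère-style cipher with numeric key [4,7]: position i shifts by key[i mod 2].
Decoding woeri: w−4=s, o−7=h, e−4=a, r−7=k, i−4=e.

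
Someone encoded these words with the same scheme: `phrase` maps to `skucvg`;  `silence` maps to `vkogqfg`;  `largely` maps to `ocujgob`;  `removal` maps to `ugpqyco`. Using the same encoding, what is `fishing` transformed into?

The shift depends on letter class: consonant p→s is +3, but vowel a→c is +2. Vowels shift forward by 2 and consonants shift forward by 3.
Applying it to fishing: f(cons)+3=i, i(vowel)+2=k, s(cons)+3=v, h(cons)+3=k, i(vowel)+2=k, n(cons)+3=q, g(cons)+3=j.

ikvkkqj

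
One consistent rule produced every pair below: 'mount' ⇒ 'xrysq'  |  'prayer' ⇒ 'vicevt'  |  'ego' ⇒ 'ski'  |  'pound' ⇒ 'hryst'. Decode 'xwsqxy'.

utmost

The output letters match the input read backwards, each shifted +4: mount reversed is tnuom. Two steps: reverse the string, then apply a Caesar shift of +4.
Undoing it on xwsqxy: shift back: x−4=t, w−4=s, s−4=o, q−4=m, x−4=t, y−4=u → tsomtu; then reverse → utmost.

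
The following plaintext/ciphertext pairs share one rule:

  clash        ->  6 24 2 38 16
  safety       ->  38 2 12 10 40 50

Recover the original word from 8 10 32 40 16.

c(#3)→6 and l(#12)→24: differences scale by 2, so n = 2·pos + 0. Each letter becomes 2×(its alphabet position, a=1..z=26).
Decoding 8 10 32 40 16: 8→(8−0)÷2=4=d, 10→(10−0)÷2=5=e, 32→(32−0)÷2=16=p, 40→(40−0)÷2=20=t, 16→(16−0)÷2=8=h.

depth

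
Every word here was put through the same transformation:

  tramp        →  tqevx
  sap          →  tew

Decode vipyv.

The output letters match the input read backwards, each shifted +4: tramp reversed is pmart. The word is reversed, then every letter is shifted forward by 4.
Undoing it on vipyv: shift back: v−4=r, i−4=e, p−4=l, y−4=u, v−4=r → relur; then reverse → ruler.

ruler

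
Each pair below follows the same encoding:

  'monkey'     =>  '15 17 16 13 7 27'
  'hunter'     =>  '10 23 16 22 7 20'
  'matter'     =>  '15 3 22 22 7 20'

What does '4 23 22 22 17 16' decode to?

m is letter #13 and maps to 15: an offset of 2. Each letter is replaced by its alphabet position (a=1..z=26) + 2.
Decoding 4 23 22 22 17 16: 4→(4−2)÷1=2=b, 23→(23−2)÷1=21=u, 22→(22−2)÷1=20=t, 22→(22−2)÷1=20=t, 17→(17−2)÷1=15=o, 16→(16−2)÷1=14=n.

button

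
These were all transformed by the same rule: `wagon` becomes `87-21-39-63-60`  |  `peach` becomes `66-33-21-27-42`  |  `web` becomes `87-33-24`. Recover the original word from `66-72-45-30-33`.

pride

The formula is n = 3×(alphabet index, a=1) + 18.
Reversing it on 66-72-45-30-33: 66→(66−18)÷3=16=p, 72→(72−18)÷3=18=r, 45→(45−18)÷3=9=i, 30→(30−18)÷3=4=d, 33→(33−18)÷3=5=e.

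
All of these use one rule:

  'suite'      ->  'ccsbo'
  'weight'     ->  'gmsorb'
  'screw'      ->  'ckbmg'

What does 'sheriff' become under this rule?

Shifts by position in suite: pos 0: s→c (+10), pos 1: u→c (+8), pos 2: i→s (+10), pos 3: t→b (+8) — repeating every 2. The shifts repeat in a cycle of length 2: positions 0,1,… shift by +10, +8, then the pattern repeats.
On sheriff: s+10=c, h+8=p, e+10=o, r+8=z, i+10=s, f+8=n, f+10=p.

cpozsnp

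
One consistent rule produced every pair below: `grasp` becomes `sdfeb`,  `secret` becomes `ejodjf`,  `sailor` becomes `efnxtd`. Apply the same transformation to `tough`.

ftzst

The shift depends on letter class: consonant g→s is +12, but vowel a→f is +5. Two shifts are in play — +5 for a/e/i/o/u, +12 for every other letter.
For tough: t(cons)+12=f, o(vowel)+5=t, u(vowel)+5=z, g(cons)+12=s, h(cons)+12=t.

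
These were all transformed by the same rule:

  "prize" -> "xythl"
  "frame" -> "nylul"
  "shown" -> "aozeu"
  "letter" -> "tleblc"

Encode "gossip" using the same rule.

ovdapa

Shifts by position in prize: pos 0: p→x (+8), pos 1: r→y (+7), pos 2: i→t (+11), pos 3: z→h (+8), pos 4: e→l (+7) — repeating every 3. It's a Vigenère-style cipher with numeric key [8,7,11]: position i shifts by key[i mod 3].
Applying it to gossip: g+8=o, o+7=v, s+11=d, s+8=a, i+7=p, p+11=a.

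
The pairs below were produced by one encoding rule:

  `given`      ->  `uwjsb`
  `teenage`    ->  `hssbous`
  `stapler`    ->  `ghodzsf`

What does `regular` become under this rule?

Compare letters: g→u is +14, i→w is +14, v→j is +14 — a constant shift. This is a Caesar cipher with shift 14.
On regular: r+14=f, e+14=s, g+14=u, u+14=i, l+14=z, a+14=o, r+14=f.

fsuizof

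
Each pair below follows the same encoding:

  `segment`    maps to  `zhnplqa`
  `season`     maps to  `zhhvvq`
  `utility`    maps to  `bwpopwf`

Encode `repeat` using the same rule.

yhwhhw

Shifts by position in segment: pos 0: s→z (+7), pos 1: e→h (+3), pos 2: g→n (+7), pos 3: m→p (+3) — repeating every 2. It's a Vigenère-style cipher with numeric key [7,3]: position i shifts by key[i mod 2].
For repeat: r+7=y, e+3=h, p+7=w, e+3=h, a+7=h, t+3=w.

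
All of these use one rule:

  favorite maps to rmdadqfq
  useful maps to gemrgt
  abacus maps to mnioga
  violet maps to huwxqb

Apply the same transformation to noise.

Shifts by position in favorite: pos 0: f→r (+12), pos 1: a→m (+12), pos 2: v→d (+8), pos 3: o→a (+12), pos 4: r→d (+12), pos 5: i→q (+8) — repeating every 3. It's a Vigenère-style cipher with numeric key [12,12,8]: position i shifts by key[i mod 3].
Applying it to noise: n+12=z, o+12=a, i+8=q, s+12=e, e+12=q.

zaqeq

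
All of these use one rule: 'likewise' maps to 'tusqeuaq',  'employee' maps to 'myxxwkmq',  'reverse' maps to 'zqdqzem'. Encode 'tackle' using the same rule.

It's a Vigenère-style cipher with numeric key [8,12]: position i shifts by key[i mod 2].
Applying it to tackle: t+8=b, a+12=m, c+8=k, k+12=w, l+8=t, e+12=q.

bmkwtq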